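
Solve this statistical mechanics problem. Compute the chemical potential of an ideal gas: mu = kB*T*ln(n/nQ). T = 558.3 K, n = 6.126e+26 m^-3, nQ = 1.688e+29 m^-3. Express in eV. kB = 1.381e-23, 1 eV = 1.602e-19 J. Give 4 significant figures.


Step 1: n/nQ = 6.126e+26/1.688e+29 = 0.003629
Step 2: ln(n/nQ) = -5.619
Step 3: mu = kB*T*ln(n/nQ) = 7.71e-21*-5.619 = -4.332e-20 J
Step 4: Convert to eV: -4.332e-20/1.602e-19 = -0.2704 eV

-0.2704


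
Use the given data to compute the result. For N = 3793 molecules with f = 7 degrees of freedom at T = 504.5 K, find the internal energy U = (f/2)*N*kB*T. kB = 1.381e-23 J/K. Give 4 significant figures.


Step 1: f/2 = 7/2 = 3.5
Step 2: N*kB*T = 3793*1.381e-23*504.5 = 2.643e-17
Step 3: U = 3.5 * 2.643e-17 = 9.249e-17 J

9.249e-17


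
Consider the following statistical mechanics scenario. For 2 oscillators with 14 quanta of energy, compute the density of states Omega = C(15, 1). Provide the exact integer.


Step 1: Use binomial coefficient C(15, 1)
Step 2: Numerator = 15! / 14!
Step 3: Denominator = 1!
Step 4: Omega = 15

15


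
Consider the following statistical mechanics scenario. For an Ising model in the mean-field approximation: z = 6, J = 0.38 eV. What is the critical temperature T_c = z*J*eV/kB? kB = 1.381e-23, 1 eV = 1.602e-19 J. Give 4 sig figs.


Step 1: z*J = 6*0.38 = 2.28 eV
Step 2: Convert to Joules: 2.28*1.602e-19 = 3.653e-19 J
Step 3: T_c = 3.653e-19 / 1.381e-23 = 2.645e+04 K

2.645e+04


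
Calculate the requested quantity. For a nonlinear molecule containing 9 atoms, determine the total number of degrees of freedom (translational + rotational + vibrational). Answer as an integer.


Step 1: Translational DOF = 3
Step 2: Rotational DOF (nonlinear) = 3
Step 3: Vibrational DOF = 3*9 - 6 = 21
Step 4: Total = 3 + 3 + 21 = 27

27


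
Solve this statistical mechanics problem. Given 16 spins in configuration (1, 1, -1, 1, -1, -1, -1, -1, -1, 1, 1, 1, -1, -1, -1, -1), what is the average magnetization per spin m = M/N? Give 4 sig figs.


Step 1: Count up spins (+1): 6, down spins (-1): 10
Step 2: Total magnetization M = 6 - 10 = -4
Step 3: m = M/N = -4/16 = -0.25

-0.25


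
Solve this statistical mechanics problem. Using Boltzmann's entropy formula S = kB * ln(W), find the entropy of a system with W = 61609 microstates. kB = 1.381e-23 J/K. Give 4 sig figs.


Step 1: ln(W) = ln(61609) = 11.03
Step 2: S = kB * ln(W) = 1.381e-23 * 11.03
Step 3: S = 1.523e-22 J/K

1.523e-22


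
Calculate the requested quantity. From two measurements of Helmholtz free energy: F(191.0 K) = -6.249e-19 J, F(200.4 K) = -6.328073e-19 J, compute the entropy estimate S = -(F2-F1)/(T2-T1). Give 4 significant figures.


Step 1: dF = F2 - F1 = -6.328073e-19 - (-6.249e-19) = -7.9073e-21 J
Step 2: dT = T2 - T1 = 200.4 - 191.0 = 9.4 K
Step 3: S = -dF/dT = -(-7.9073e-21)/9.4 = 8.412e-22 J/K

8.412e-22


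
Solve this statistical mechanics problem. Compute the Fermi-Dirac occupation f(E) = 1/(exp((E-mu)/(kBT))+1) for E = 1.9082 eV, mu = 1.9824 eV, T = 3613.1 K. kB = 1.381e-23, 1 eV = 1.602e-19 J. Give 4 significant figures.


Step 1: (E - mu) = 1.9082 - 1.9824 = -0.0742 eV
Step 2: Convert: (E-mu)*eV = -1.189e-20 J
Step 3: x = (E-mu)*eV/(kB*T) = -0.2382
Step 4: f = 1/(exp(-0.2382)+1) = 0.5593

0.5593


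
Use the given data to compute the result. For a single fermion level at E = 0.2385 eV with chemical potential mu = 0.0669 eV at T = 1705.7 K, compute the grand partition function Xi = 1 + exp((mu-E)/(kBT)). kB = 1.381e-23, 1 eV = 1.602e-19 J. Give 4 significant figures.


Step 1: (mu - E) = 0.0669 - 0.2385 = -0.1716 eV
Step 2: x = (mu-E)*eV/(kB*T) = -0.1716*1.602e-19/(1.381e-23*1705.7) = -1.167
Step 3: exp(x) = 0.3113
Step 4: Xi = 1 + 0.3113 = 1.311

1.311


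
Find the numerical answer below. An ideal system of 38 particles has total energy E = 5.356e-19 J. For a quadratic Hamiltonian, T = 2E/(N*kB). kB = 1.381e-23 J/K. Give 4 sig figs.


Step 1: Numerator = 2*E = 2*5.356e-19 = 1.071e-18 J
Step 2: Denominator = N*kB = 38*1.381e-23 = 5.248e-22
Step 3: T = 1.071e-18 / 5.248e-22 = 2041 K

2041


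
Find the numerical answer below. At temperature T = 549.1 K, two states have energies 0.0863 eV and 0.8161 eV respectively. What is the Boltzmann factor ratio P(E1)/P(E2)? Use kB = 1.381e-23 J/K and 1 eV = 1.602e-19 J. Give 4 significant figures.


Step 1: Compute energy difference dE = E1 - E2 = 0.0863 - 0.8161 = -0.7298 eV
Step 2: Convert to Joules: dE_J = -0.7298 * 1.602e-19 = -1.169e-19 J
Step 3: Compute exponent = -dE_J / (kB * T) = -(-1.169e-19) / (1.381e-23 * 549.1) = 15.42
Step 4: P(E1)/P(E2) = exp(15.42) = 4.964e+06

4.964e+06


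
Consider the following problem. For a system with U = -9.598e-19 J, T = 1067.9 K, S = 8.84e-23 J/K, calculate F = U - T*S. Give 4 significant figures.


Step 1: T*S = 1067.9 * 8.84e-23 = 9.44e-20 J
Step 2: F = U - T*S = -9.598e-19 - 9.44e-20
Step 3: F = -1.054e-18 J

-1.054e-18


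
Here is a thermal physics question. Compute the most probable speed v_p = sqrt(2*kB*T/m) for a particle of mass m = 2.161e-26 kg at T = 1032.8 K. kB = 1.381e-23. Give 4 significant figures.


Step 1: Numerator = 2*kB*T = 2*1.381e-23*1032.8 = 2.853e-20
Step 2: Ratio = 2.853e-20 / 2.161e-26 = 1.32e+06
Step 3: v_p = sqrt(1.32e+06) = 1149 m/s

1149


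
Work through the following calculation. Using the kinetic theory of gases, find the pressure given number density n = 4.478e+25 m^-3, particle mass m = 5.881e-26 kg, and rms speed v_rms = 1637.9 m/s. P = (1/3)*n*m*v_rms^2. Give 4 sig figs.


Step 1: v_rms^2 = 1637.9^2 = 2.683e+06
Step 2: n*m = 4.478e+25*5.881e-26 = 2.634
Step 3: P = (1/3)*2.634*2.683e+06 = 2.355e+06 Pa

2.355e+06


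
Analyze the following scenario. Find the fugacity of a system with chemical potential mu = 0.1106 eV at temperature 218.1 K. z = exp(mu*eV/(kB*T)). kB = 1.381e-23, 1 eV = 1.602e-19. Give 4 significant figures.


Step 1: Convert mu to Joules: 0.1106*1.602e-19 = 1.772e-20 J
Step 2: kB*T = 1.381e-23*218.1 = 3.012e-21 J
Step 3: mu/(kB*T) = 5.883
Step 4: z = exp(5.883) = 358.7

358.7


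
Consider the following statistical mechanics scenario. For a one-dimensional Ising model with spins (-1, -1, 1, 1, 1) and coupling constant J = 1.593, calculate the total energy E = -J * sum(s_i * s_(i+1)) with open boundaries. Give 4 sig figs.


Step 1: Nearest-neighbor products: 1, -1, 1, 1
Step 2: Sum of products = 2
Step 3: E = -1.593 * 2 = -3.186

-3.186


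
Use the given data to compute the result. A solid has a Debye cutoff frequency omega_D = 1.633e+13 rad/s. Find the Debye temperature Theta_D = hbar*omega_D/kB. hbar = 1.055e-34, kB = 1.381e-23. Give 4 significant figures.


Step 1: hbar*omega_D = 1.055e-34 * 1.633e+13 = 1.723e-21 J
Step 2: Theta_D = 1.723e-21 / 1.381e-23
Step 3: Theta_D = 124.8 K

124.8


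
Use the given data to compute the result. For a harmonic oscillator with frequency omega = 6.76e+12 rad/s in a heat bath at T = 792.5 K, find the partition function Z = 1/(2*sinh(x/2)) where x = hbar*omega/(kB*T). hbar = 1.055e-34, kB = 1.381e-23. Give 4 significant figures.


Step 1: Compute x = hbar*omega/(kB*T) = 1.055e-34*6.76e+12/(1.381e-23*792.5) = 0.06516
Step 2: x/2 = 0.03258
Step 3: sinh(x/2) = 0.03259
Step 4: Z = 1/(2*0.03259) = 15.34

15.34


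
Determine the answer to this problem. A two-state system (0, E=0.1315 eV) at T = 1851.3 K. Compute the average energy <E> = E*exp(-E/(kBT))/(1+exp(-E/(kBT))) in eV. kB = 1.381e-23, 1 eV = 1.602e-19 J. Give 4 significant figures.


Step 1: beta*E = 0.1315*1.602e-19/(1.381e-23*1851.3) = 0.824
Step 2: exp(-beta*E) = 0.4387
Step 3: <E> = 0.1315*0.4387/(1+0.4387) = 0.0401 eV

0.0401


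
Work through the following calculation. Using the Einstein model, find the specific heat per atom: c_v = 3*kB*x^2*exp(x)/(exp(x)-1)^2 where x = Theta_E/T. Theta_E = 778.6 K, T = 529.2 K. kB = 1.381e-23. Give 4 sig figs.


Step 1: x = Theta_E/T = 778.6/529.2 = 1.471
Step 2: x^2 = 2.165
Step 3: exp(x) = 4.355
Step 4: c_v = 3*1.381e-23*2.165*4.355/(4.355-1)^2 = 3.47e-23

3.47e-23


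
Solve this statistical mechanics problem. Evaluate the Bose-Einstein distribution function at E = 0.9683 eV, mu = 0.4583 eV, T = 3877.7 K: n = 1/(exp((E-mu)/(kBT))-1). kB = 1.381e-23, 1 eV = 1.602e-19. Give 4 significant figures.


Step 1: (E - mu) = 0.51 eV
Step 2: x = (E-mu)*eV/(kB*T) = 0.51*1.602e-19/(1.381e-23*3877.7) = 1.526
Step 3: exp(x) = 4.598
Step 4: n = 1/(exp(x)-1) = 0.2779

0.2779


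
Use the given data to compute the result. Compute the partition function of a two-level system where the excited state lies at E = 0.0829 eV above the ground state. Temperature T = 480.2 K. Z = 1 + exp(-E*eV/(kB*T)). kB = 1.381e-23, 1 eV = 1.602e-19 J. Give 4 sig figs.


Step 1: Compute beta*E = E*eV/(kB*T) = 0.0829*1.602e-19/(1.381e-23*480.2) = 2.003
Step 2: exp(-beta*E) = exp(-2.003) = 0.135
Step 3: Z = 1 + 0.135 = 1.135

1.135


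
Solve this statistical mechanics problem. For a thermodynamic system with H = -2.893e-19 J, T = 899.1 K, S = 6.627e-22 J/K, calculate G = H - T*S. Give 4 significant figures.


Step 1: T*S = 899.1 * 6.627e-22 = 5.958e-19 J
Step 2: G = H - T*S = -2.893e-19 - 5.958e-19
Step 3: G = -8.851e-19 J

-8.851e-19


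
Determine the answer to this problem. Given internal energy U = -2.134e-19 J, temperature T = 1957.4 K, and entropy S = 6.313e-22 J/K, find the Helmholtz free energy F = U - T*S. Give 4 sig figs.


Step 1: T*S = 1957.4 * 6.313e-22 = 1.236e-18 J
Step 2: F = U - T*S = -2.134e-19 - 1.236e-18
Step 3: F = -1.449e-18 J

-1.449e-18


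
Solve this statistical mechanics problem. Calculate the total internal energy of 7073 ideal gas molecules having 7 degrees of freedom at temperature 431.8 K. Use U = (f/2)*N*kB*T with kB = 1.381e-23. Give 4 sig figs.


Step 1: f/2 = 7/2 = 3.5
Step 2: N*kB*T = 7073*1.381e-23*431.8 = 4.218e-17
Step 3: U = 3.5 * 4.218e-17 = 1.476e-16 J

1.476e-16


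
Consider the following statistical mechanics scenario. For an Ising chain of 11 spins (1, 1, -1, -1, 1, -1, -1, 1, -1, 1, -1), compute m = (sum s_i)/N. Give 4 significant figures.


Step 1: Count up spins (+1): 5, down spins (-1): 6
Step 2: Total magnetization M = 5 - 6 = -1
Step 3: m = M/N = -1/11 = -0.09091

-0.09091


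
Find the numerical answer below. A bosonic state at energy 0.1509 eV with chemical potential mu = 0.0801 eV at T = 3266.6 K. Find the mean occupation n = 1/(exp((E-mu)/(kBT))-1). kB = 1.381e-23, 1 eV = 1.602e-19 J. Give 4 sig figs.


Step 1: (E - mu) = 0.0708 eV
Step 2: x = (E-mu)*eV/(kB*T) = 0.0708*1.602e-19/(1.381e-23*3266.6) = 0.2514
Step 3: exp(x) = 1.286
Step 4: n = 1/(exp(x)-1) = 3.498

3.498


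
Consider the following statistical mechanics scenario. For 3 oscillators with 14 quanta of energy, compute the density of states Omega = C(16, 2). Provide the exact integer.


Step 1: Use binomial coefficient C(16, 2)
Step 2: Numerator = 16! / 14!
Step 3: Denominator = 2!
Step 4: Omega = 120

120


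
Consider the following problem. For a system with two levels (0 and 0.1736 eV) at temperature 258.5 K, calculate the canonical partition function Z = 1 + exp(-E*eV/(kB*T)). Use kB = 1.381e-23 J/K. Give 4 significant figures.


Step 1: Compute beta*E = E*eV/(kB*T) = 0.1736*1.602e-19/(1.381e-23*258.5) = 7.79
Step 2: exp(-beta*E) = exp(-7.79) = 0.0004137
Step 3: Z = 1 + 0.0004137 = 1

1


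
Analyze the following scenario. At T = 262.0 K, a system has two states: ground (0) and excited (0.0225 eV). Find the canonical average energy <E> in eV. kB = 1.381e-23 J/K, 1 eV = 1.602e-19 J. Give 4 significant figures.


Step 1: beta*E = 0.0225*1.602e-19/(1.381e-23*262.0) = 0.9962
Step 2: exp(-beta*E) = 0.3693
Step 3: <E> = 0.0225*0.3693/(1+0.3693) = 0.006068 eV

0.006068


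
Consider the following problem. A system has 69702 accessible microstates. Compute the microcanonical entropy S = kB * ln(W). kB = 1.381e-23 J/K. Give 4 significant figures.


Step 1: ln(W) = ln(69702) = 11.15
Step 2: S = kB * ln(W) = 1.381e-23 * 11.15
Step 3: S = 1.54e-22 J/K

1.54e-22


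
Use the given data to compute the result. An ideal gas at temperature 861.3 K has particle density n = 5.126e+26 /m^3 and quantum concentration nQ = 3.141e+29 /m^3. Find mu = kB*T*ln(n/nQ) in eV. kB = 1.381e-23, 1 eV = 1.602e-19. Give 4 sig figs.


Step 1: n/nQ = 5.126e+26/3.141e+29 = 0.001632
Step 2: ln(n/nQ) = -6.418
Step 3: mu = kB*T*ln(n/nQ) = 1.189e-20*-6.418 = -7.634e-20 J
Step 4: Convert to eV: -7.634e-20/1.602e-19 = -0.4765 eV

-0.4765


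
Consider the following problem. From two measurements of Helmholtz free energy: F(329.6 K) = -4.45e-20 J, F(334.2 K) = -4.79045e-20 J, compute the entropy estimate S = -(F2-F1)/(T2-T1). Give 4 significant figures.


Step 1: dF = F2 - F1 = -4.79045e-20 - (-4.45e-20) = -3.4045e-21 J
Step 2: dT = T2 - T1 = 334.2 - 329.6 = 4.6 K
Step 3: S = -dF/dT = -(-3.4045e-21)/4.6 = 7.401e-22 J/K

7.401e-22


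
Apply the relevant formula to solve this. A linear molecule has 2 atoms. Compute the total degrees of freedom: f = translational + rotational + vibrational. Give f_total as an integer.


Step 1: Translational DOF = 3
Step 2: Rotational DOF (linear) = 2
Step 3: Vibrational DOF = 3*2 - 5 = 1
Step 4: Total = 3 + 2 + 1 = 6

6


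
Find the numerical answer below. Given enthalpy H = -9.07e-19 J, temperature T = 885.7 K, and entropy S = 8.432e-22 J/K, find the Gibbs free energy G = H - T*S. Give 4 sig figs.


Step 1: T*S = 885.7 * 8.432e-22 = 7.468e-19 J
Step 2: G = H - T*S = -9.07e-19 - 7.468e-19
Step 3: G = -1.654e-18 J

-1.654e-18


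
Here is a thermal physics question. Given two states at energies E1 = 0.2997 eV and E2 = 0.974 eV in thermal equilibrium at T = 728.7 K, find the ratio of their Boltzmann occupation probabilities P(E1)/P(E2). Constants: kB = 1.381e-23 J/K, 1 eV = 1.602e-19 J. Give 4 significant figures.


Step 1: Compute energy difference dE = E1 - E2 = 0.2997 - 0.974 = -0.6743 eV
Step 2: Convert to Joules: dE_J = -0.6743 * 1.602e-19 = -1.08e-19 J
Step 3: Compute exponent = -dE_J / (kB * T) = -(-1.08e-19) / (1.381e-23 * 728.7) = 10.73
Step 4: P(E1)/P(E2) = exp(10.73) = 4.59e+04

4.59e+04


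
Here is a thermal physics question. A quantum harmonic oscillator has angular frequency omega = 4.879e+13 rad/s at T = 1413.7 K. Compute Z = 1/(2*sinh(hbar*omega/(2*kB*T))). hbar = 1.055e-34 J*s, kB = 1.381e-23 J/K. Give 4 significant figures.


Step 1: Compute x = hbar*omega/(kB*T) = 1.055e-34*4.879e+13/(1.381e-23*1413.7) = 0.2637
Step 2: x/2 = 0.1318
Step 3: sinh(x/2) = 0.1322
Step 4: Z = 1/(2*0.1322) = 3.782

3.782


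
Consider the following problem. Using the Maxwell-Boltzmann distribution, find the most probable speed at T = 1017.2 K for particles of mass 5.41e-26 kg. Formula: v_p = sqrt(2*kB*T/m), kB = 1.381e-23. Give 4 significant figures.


Step 1: Numerator = 2*kB*T = 2*1.381e-23*1017.2 = 2.81e-20
Step 2: Ratio = 2.81e-20 / 5.41e-26 = 5.193e+05
Step 3: v_p = sqrt(5.193e+05) = 720.6 m/s

720.6


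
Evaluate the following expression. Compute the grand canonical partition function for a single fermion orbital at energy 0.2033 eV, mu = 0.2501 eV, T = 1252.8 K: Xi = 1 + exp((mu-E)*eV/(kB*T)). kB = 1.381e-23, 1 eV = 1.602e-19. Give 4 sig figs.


Step 1: (mu - E) = 0.2501 - 0.2033 = 0.0468 eV
Step 2: x = (mu-E)*eV/(kB*T) = 0.0468*1.602e-19/(1.381e-23*1252.8) = 0.4333
Step 3: exp(x) = 1.542
Step 4: Xi = 1 + 1.542 = 2.542

2.542


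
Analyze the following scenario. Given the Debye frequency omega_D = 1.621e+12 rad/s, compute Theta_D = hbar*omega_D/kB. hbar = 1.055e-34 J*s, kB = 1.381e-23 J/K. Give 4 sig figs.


Step 1: hbar*omega_D = 1.055e-34 * 1.621e+12 = 1.71e-22 J
Step 2: Theta_D = 1.71e-22 / 1.381e-23
Step 3: Theta_D = 12.38 K

12.38


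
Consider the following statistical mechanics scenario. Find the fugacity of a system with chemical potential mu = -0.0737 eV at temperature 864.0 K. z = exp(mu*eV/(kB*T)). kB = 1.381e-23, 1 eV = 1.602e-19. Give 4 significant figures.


Step 1: Convert mu to Joules: -0.0737*1.602e-19 = -1.181e-20 J
Step 2: kB*T = 1.381e-23*864.0 = 1.193e-20 J
Step 3: mu/(kB*T) = -0.9895
Step 4: z = exp(-0.9895) = 0.3718

0.3718


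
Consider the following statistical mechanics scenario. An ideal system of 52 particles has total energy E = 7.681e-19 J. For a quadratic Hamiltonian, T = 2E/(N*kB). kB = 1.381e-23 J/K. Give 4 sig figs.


Step 1: Numerator = 2*E = 2*7.681e-19 = 1.536e-18 J
Step 2: Denominator = N*kB = 52*1.381e-23 = 7.181e-22
Step 3: T = 1.536e-18 / 7.181e-22 = 2139 K

2139


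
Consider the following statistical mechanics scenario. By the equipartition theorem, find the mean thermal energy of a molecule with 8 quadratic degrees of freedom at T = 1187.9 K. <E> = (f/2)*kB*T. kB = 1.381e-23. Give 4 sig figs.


Step 1: f/2 = 8/2 = 4
Step 2: kB*T = 1.381e-23 * 1187.9 = 1.64e-20
Step 3: <E> = 4 * 1.64e-20 = 6.562e-20 J

6.562e-20


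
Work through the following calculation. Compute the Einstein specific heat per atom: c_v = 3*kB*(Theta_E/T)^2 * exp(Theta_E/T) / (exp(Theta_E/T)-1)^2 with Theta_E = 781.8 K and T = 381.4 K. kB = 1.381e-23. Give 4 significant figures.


Step 1: x = Theta_E/T = 781.8/381.4 = 2.05
Step 2: x^2 = 4.202
Step 3: exp(x) = 7.766
Step 4: c_v = 3*1.381e-23*4.202*7.766/(7.766-1)^2 = 2.953e-23

2.953e-23


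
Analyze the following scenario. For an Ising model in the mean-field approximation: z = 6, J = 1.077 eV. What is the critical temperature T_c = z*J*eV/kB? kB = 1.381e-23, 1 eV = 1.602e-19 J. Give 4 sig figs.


Step 1: z*J = 6*1.077 = 6.462 eV
Step 2: Convert to Joules: 6.462*1.602e-19 = 1.035e-18 J
Step 3: T_c = 1.035e-18 / 1.381e-23 = 7.496e+04 K

7.496e+04


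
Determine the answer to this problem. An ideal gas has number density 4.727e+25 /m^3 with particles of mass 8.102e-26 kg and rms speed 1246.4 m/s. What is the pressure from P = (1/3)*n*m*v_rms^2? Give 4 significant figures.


Step 1: v_rms^2 = 1246.4^2 = 1.554e+06
Step 2: n*m = 4.727e+25*8.102e-26 = 3.83
Step 3: P = (1/3)*3.83*1.554e+06 = 1.983e+06 Pa

1.983e+06


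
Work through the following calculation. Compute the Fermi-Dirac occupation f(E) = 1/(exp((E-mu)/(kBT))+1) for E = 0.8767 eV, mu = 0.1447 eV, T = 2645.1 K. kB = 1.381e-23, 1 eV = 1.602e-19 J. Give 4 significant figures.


Step 1: (E - mu) = 0.8767 - 0.1447 = 0.732 eV
Step 2: Convert: (E-mu)*eV = 1.173e-19 J
Step 3: x = (E-mu)*eV/(kB*T) = 3.21
Step 4: f = 1/(exp(3.21)+1) = 0.03878

0.03878


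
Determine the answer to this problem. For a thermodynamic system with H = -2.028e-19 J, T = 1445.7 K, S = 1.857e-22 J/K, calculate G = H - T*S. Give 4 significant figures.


Step 1: T*S = 1445.7 * 1.857e-22 = 2.685e-19 J
Step 2: G = H - T*S = -2.028e-19 - 2.685e-19
Step 3: G = -4.713e-19 J

-4.713e-19


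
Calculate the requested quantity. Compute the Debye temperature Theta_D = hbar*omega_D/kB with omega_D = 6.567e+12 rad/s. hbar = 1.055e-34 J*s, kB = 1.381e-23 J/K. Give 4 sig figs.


Step 1: hbar*omega_D = 1.055e-34 * 6.567e+12 = 6.928e-22 J
Step 2: Theta_D = 6.928e-22 / 1.381e-23
Step 3: Theta_D = 50.17 K

50.17


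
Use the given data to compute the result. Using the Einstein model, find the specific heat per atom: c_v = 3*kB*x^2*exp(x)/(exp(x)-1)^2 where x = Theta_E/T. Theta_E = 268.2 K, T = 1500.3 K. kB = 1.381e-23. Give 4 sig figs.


Step 1: x = Theta_E/T = 268.2/1500.3 = 0.1788
Step 2: x^2 = 0.03196
Step 3: exp(x) = 1.196
Step 4: c_v = 3*1.381e-23*0.03196*1.196/(1.196-1)^2 = 4.132e-23

4.132e-23


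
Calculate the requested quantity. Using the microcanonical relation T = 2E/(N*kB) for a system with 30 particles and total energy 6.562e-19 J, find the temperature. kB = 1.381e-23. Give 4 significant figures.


Step 1: Numerator = 2*E = 2*6.562e-19 = 1.312e-18 J
Step 2: Denominator = N*kB = 30*1.381e-23 = 4.143e-22
Step 3: T = 1.312e-18 / 4.143e-22 = 3168 K

3168


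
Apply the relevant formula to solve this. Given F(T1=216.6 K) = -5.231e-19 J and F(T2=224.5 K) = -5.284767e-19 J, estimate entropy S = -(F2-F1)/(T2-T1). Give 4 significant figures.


Step 1: dF = F2 - F1 = -5.284767e-19 - (-5.231e-19) = -5.3767e-21 J
Step 2: dT = T2 - T1 = 224.5 - 216.6 = 7.9 K
Step 3: S = -dF/dT = -(-5.3767e-21)/7.9 = 6.806e-22 J/K

6.806e-22


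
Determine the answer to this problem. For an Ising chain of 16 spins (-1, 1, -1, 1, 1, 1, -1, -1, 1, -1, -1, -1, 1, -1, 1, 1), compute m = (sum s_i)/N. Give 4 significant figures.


Step 1: Count up spins (+1): 8, down spins (-1): 8
Step 2: Total magnetization M = 8 - 8 = 0
Step 3: m = M/N = 0/16 = 0

0


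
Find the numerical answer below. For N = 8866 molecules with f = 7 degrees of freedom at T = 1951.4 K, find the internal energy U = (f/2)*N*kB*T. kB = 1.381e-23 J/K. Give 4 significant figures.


Step 1: f/2 = 7/2 = 3.5
Step 2: N*kB*T = 8866*1.381e-23*1951.4 = 2.389e-16
Step 3: U = 3.5 * 2.389e-16 = 8.362e-16 J

8.362e-16


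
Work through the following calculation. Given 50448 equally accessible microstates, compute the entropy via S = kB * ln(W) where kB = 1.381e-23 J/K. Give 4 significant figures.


Step 1: ln(W) = ln(50448) = 10.83
Step 2: S = kB * ln(W) = 1.381e-23 * 10.83
Step 3: S = 1.495e-22 J/K

1.495e-22


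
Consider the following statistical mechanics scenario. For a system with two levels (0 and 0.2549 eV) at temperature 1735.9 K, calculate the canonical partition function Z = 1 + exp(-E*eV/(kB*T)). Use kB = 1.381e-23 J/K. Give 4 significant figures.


Step 1: Compute beta*E = E*eV/(kB*T) = 0.2549*1.602e-19/(1.381e-23*1735.9) = 1.703
Step 2: exp(-beta*E) = exp(-1.703) = 0.1821
Step 3: Z = 1 + 0.1821 = 1.182

1.182


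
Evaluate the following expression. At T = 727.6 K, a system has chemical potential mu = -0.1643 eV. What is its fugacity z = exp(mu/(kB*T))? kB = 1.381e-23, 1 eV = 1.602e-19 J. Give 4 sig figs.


Step 1: Convert mu to Joules: -0.1643*1.602e-19 = -2.632e-20 J
Step 2: kB*T = 1.381e-23*727.6 = 1.005e-20 J
Step 3: mu/(kB*T) = -2.619
Step 4: z = exp(-2.619) = 0.07284

0.07284


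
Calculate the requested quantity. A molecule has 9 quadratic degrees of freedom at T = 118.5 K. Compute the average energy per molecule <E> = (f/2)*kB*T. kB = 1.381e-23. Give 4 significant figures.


Step 1: f/2 = 9/2 = 4.5
Step 2: kB*T = 1.381e-23 * 118.5 = 1.636e-21
Step 3: <E> = 4.5 * 1.636e-21 = 7.364e-21 J

7.364e-21


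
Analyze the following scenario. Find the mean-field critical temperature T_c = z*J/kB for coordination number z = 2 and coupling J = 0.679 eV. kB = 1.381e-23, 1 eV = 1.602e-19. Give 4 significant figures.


Step 1: z*J = 2*0.679 = 1.358 eV
Step 2: Convert to Joules: 1.358*1.602e-19 = 2.176e-19 J
Step 3: T_c = 2.176e-19 / 1.381e-23 = 1.575e+04 K

1.575e+04


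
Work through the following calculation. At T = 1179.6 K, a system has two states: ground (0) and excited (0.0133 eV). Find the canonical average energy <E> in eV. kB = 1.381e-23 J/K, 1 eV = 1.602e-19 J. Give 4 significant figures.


Step 1: beta*E = 0.0133*1.602e-19/(1.381e-23*1179.6) = 0.1308
Step 2: exp(-beta*E) = 0.8774
Step 3: <E> = 0.0133*0.8774/(1+0.8774) = 0.006216 eV

0.006216


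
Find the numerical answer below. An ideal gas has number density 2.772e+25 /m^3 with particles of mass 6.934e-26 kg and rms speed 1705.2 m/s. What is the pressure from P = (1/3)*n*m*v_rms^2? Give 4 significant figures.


Step 1: v_rms^2 = 1705.2^2 = 2.908e+06
Step 2: n*m = 2.772e+25*6.934e-26 = 1.922
Step 3: P = (1/3)*1.922*2.908e+06 = 1.863e+06 Pa

1.863e+06


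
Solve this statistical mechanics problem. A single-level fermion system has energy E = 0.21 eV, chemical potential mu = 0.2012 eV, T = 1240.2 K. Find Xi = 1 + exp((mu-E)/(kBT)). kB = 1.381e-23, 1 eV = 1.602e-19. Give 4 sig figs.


Step 1: (mu - E) = 0.2012 - 0.21 = -0.0088 eV
Step 2: x = (mu-E)*eV/(kB*T) = -0.0088*1.602e-19/(1.381e-23*1240.2) = -0.08231
Step 3: exp(x) = 0.921
Step 4: Xi = 1 + 0.921 = 1.921

1.921


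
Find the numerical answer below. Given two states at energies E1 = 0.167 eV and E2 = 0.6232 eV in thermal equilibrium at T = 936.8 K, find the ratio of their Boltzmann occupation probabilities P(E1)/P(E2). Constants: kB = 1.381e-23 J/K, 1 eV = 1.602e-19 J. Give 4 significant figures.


Step 1: Compute energy difference dE = E1 - E2 = 0.167 - 0.6232 = -0.4562 eV
Step 2: Convert to Joules: dE_J = -0.4562 * 1.602e-19 = -7.308e-20 J
Step 3: Compute exponent = -dE_J / (kB * T) = -(-7.308e-20) / (1.381e-23 * 936.8) = 5.649
Step 4: P(E1)/P(E2) = exp(5.649) = 284

284


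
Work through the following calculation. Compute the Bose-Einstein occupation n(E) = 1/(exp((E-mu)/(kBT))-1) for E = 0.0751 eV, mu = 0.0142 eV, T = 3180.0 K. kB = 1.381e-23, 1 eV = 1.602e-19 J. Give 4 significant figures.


Step 1: (E - mu) = 0.0609 eV
Step 2: x = (E-mu)*eV/(kB*T) = 0.0609*1.602e-19/(1.381e-23*3180.0) = 0.2222
Step 3: exp(x) = 1.249
Step 4: n = 1/(exp(x)-1) = 4.02

4.02


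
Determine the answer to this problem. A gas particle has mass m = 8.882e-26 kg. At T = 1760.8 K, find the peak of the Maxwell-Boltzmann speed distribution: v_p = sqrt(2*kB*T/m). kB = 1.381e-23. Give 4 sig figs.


Step 1: Numerator = 2*kB*T = 2*1.381e-23*1760.8 = 4.863e-20
Step 2: Ratio = 4.863e-20 / 8.882e-26 = 5.475e+05
Step 3: v_p = sqrt(5.475e+05) = 740 m/s

740


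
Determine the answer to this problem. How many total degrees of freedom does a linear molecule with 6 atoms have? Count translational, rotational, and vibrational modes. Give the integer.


Step 1: Translational DOF = 3
Step 2: Rotational DOF (linear) = 2
Step 3: Vibrational DOF = 3*6 - 5 = 13
Step 4: Total = 3 + 2 + 13 = 18

18


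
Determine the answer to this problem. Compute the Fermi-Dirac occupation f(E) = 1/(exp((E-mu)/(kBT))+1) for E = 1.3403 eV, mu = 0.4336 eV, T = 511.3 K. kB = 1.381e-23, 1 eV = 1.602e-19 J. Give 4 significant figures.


Step 1: (E - mu) = 1.3403 - 0.4336 = 0.9067 eV
Step 2: Convert: (E-mu)*eV = 1.453e-19 J
Step 3: x = (E-mu)*eV/(kB*T) = 20.57
Step 4: f = 1/(exp(20.57)+1) = 1.164e-09

1.164e-09


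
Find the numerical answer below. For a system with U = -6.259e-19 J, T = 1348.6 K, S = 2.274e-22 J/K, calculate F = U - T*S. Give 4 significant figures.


Step 1: T*S = 1348.6 * 2.274e-22 = 3.067e-19 J
Step 2: F = U - T*S = -6.259e-19 - 3.067e-19
Step 3: F = -9.326e-19 J

-9.326e-19


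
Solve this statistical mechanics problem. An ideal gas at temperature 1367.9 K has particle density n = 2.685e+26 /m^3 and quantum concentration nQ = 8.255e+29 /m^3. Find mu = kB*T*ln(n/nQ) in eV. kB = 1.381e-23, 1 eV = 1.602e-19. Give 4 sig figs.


Step 1: n/nQ = 2.685e+26/8.255e+29 = 0.0003253
Step 2: ln(n/nQ) = -8.031
Step 3: mu = kB*T*ln(n/nQ) = 1.889e-20*-8.031 = -1.517e-19 J
Step 4: Convert to eV: -1.517e-19/1.602e-19 = -0.947 eV

-0.947


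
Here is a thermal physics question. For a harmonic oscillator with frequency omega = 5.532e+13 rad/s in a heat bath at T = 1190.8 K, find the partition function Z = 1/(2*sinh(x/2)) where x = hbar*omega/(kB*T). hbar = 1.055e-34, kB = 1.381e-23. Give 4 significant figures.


Step 1: Compute x = hbar*omega/(kB*T) = 1.055e-34*5.532e+13/(1.381e-23*1190.8) = 0.3549
Step 2: x/2 = 0.1774
Step 3: sinh(x/2) = 0.1784
Step 4: Z = 1/(2*0.1784) = 2.803

2.803


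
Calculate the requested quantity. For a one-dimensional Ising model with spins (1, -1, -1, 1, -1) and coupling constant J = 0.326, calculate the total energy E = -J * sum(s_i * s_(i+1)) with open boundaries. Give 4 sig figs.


Step 1: Nearest-neighbor products: -1, 1, -1, -1
Step 2: Sum of products = -2
Step 3: E = -0.326 * -2 = 0.652

0.652


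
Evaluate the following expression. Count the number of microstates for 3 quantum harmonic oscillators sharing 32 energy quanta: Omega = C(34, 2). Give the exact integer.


Step 1: Use binomial coefficient C(34, 2)
Step 2: Numerator = 34! / 32!
Step 3: Denominator = 2!
Step 4: Omega = 561

561


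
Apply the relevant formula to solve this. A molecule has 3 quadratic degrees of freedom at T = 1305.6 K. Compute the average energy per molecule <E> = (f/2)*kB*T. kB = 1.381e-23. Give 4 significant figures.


Step 1: f/2 = 3/2 = 1.5
Step 2: kB*T = 1.381e-23 * 1305.6 = 1.803e-20
Step 3: <E> = 1.5 * 1.803e-20 = 2.705e-20 J

2.705e-20


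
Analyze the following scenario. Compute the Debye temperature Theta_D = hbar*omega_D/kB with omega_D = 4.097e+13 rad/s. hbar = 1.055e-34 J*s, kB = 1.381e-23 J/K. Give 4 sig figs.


Step 1: hbar*omega_D = 1.055e-34 * 4.097e+13 = 4.322e-21 J
Step 2: Theta_D = 4.322e-21 / 1.381e-23
Step 3: Theta_D = 313 K

313


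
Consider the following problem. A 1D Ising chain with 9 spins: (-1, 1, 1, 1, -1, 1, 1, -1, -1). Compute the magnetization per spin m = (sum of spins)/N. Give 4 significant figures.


Step 1: Count up spins (+1): 5, down spins (-1): 4
Step 2: Total magnetization M = 5 - 4 = 1
Step 3: m = M/N = 1/9 = 0.1111

0.1111


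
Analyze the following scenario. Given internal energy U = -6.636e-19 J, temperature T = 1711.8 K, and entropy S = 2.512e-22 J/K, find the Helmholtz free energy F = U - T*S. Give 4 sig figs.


Step 1: T*S = 1711.8 * 2.512e-22 = 4.3e-19 J
Step 2: F = U - T*S = -6.636e-19 - 4.3e-19
Step 3: F = -1.094e-18 J

-1.094e-18


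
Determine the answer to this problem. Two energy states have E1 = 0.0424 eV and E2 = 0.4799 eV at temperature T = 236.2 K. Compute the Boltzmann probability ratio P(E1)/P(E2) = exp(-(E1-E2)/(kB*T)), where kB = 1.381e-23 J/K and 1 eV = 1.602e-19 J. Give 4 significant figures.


Step 1: Compute energy difference dE = E1 - E2 = 0.0424 - 0.4799 = -0.4375 eV
Step 2: Convert to Joules: dE_J = -0.4375 * 1.602e-19 = -7.009e-20 J
Step 3: Compute exponent = -dE_J / (kB * T) = -(-7.009e-20) / (1.381e-23 * 236.2) = 21.49
Step 4: P(E1)/P(E2) = exp(21.49) = 2.145e+09

2.145e+09


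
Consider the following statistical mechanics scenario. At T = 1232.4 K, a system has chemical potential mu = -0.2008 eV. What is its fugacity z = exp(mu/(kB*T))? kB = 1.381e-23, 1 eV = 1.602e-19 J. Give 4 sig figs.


Step 1: Convert mu to Joules: -0.2008*1.602e-19 = -3.217e-20 J
Step 2: kB*T = 1.381e-23*1232.4 = 1.702e-20 J
Step 3: mu/(kB*T) = -1.89
Step 4: z = exp(-1.89) = 0.1511

0.1511


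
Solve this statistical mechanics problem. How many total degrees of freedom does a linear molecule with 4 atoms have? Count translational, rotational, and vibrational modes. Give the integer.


Step 1: Translational DOF = 3
Step 2: Rotational DOF (linear) = 2
Step 3: Vibrational DOF = 3*4 - 5 = 7
Step 4: Total = 3 + 2 + 7 = 12

12


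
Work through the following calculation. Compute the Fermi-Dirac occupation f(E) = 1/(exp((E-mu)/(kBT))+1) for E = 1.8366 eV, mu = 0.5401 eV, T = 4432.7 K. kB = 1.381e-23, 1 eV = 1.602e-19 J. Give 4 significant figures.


Step 1: (E - mu) = 1.8366 - 0.5401 = 1.296 eV
Step 2: Convert: (E-mu)*eV = 2.077e-19 J
Step 3: x = (E-mu)*eV/(kB*T) = 3.393
Step 4: f = 1/(exp(3.393)+1) = 0.03252

0.03252


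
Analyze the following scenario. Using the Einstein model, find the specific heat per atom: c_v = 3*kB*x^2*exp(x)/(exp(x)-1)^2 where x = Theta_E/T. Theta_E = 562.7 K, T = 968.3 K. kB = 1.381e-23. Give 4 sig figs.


Step 1: x = Theta_E/T = 562.7/968.3 = 0.5811
Step 2: x^2 = 0.3377
Step 3: exp(x) = 1.788
Step 4: c_v = 3*1.381e-23*0.3377*1.788/(1.788-1)^2 = 4.028e-23

4.028e-23


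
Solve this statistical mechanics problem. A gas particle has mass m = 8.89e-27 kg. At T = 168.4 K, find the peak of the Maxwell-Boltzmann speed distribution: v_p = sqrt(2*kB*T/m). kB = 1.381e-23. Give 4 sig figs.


Step 1: Numerator = 2*kB*T = 2*1.381e-23*168.4 = 4.651e-21
Step 2: Ratio = 4.651e-21 / 8.89e-27 = 5.232e+05
Step 3: v_p = sqrt(5.232e+05) = 723.3 m/s

723.3


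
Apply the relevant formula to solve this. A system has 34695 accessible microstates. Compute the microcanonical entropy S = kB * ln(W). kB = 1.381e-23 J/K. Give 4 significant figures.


Step 1: ln(W) = ln(34695) = 10.45
Step 2: S = kB * ln(W) = 1.381e-23 * 10.45
Step 3: S = 1.444e-22 J/K

1.444e-22


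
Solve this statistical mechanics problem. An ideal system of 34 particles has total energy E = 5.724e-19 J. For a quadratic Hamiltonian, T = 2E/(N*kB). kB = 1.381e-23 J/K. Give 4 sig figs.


Step 1: Numerator = 2*E = 2*5.724e-19 = 1.145e-18 J
Step 2: Denominator = N*kB = 34*1.381e-23 = 4.695e-22
Step 3: T = 1.145e-18 / 4.695e-22 = 2438 K

2438


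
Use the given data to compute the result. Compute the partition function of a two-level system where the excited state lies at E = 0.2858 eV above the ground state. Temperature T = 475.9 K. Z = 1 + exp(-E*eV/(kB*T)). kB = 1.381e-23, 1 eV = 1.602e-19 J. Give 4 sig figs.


Step 1: Compute beta*E = E*eV/(kB*T) = 0.2858*1.602e-19/(1.381e-23*475.9) = 6.967
Step 2: exp(-beta*E) = exp(-6.967) = 0.0009429
Step 3: Z = 1 + 0.0009429 = 1.001

1.001


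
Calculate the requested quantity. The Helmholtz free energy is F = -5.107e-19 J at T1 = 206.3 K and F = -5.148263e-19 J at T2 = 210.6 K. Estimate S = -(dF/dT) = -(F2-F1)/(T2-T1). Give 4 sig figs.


Step 1: dF = F2 - F1 = -5.148263e-19 - (-5.107e-19) = -4.1263e-21 J
Step 2: dT = T2 - T1 = 210.6 - 206.3 = 4.3 K
Step 3: S = -dF/dT = -(-4.1263e-21)/4.3 = 9.596e-22 J/K

9.596e-22


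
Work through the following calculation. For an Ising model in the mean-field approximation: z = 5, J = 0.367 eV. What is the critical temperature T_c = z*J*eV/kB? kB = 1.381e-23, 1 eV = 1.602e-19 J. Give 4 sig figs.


Step 1: z*J = 5*0.367 = 1.835 eV
Step 2: Convert to Joules: 1.835*1.602e-19 = 2.94e-19 J
Step 3: T_c = 2.94e-19 / 1.381e-23 = 2.129e+04 K

2.129e+04


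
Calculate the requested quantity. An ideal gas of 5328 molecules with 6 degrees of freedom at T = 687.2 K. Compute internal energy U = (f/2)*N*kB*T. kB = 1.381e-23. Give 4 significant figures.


Step 1: f/2 = 6/2 = 3.0
Step 2: N*kB*T = 5328*1.381e-23*687.2 = 5.056e-17
Step 3: U = 3.0 * 5.056e-17 = 1.517e-16 J

1.517e-16


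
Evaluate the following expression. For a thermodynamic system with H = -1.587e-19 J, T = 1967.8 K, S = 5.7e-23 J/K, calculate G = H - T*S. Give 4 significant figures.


Step 1: T*S = 1967.8 * 5.7e-23 = 1.122e-19 J
Step 2: G = H - T*S = -1.587e-19 - 1.122e-19
Step 3: G = -2.709e-19 J

-2.709e-19


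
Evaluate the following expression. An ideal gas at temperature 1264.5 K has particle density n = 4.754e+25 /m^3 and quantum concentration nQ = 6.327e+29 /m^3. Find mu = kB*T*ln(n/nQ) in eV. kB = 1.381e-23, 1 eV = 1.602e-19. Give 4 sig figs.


Step 1: n/nQ = 4.754e+25/6.327e+29 = 7.514e-05
Step 2: ln(n/nQ) = -9.496
Step 3: mu = kB*T*ln(n/nQ) = 1.746e-20*-9.496 = -1.658e-19 J
Step 4: Convert to eV: -1.658e-19/1.602e-19 = -1.035 eV

-1.035


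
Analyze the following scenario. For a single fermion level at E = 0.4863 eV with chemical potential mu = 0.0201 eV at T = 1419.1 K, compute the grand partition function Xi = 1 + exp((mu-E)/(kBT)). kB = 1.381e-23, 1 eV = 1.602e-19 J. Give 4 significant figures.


Step 1: (mu - E) = 0.0201 - 0.4863 = -0.4662 eV
Step 2: x = (mu-E)*eV/(kB*T) = -0.4662*1.602e-19/(1.381e-23*1419.1) = -3.811
Step 3: exp(x) = 0.02213
Step 4: Xi = 1 + 0.02213 = 1.022

1.022


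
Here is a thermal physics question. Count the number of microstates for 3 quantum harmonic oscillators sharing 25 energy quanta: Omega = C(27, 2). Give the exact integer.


Step 1: Use binomial coefficient C(27, 2)
Step 2: Numerator = 27! / 25!
Step 3: Denominator = 2!
Step 4: Omega = 351

351


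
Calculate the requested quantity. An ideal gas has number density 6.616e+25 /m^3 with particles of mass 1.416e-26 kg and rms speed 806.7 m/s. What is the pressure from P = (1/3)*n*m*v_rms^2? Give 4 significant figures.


Step 1: v_rms^2 = 806.7^2 = 6.508e+05
Step 2: n*m = 6.616e+25*1.416e-26 = 0.9368
Step 3: P = (1/3)*0.9368*6.508e+05 = 2.032e+05 Pa

2.032e+05


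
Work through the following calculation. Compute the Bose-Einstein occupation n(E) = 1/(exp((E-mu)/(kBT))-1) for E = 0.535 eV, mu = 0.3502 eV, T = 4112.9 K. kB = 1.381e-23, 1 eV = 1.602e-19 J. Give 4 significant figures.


Step 1: (E - mu) = 0.1848 eV
Step 2: x = (E-mu)*eV/(kB*T) = 0.1848*1.602e-19/(1.381e-23*4112.9) = 0.5212
Step 3: exp(x) = 1.684
Step 4: n = 1/(exp(x)-1) = 1.462

1.462


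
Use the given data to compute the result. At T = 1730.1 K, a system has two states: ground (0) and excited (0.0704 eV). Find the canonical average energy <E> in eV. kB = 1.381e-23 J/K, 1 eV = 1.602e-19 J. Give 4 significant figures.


Step 1: beta*E = 0.0704*1.602e-19/(1.381e-23*1730.1) = 0.472
Step 2: exp(-beta*E) = 0.6237
Step 3: <E> = 0.0704*0.6237/(1+0.6237) = 0.02704 eV

0.02704


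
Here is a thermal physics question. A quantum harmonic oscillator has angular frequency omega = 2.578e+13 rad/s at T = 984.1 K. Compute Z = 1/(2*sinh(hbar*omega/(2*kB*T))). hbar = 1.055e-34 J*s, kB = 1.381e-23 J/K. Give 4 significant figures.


Step 1: Compute x = hbar*omega/(kB*T) = 1.055e-34*2.578e+13/(1.381e-23*984.1) = 0.2001
Step 2: x/2 = 0.1001
Step 3: sinh(x/2) = 0.1002
Step 4: Z = 1/(2*0.1002) = 4.989

4.989


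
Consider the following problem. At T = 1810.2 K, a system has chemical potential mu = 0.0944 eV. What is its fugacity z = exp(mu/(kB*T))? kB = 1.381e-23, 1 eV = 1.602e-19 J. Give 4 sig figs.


Step 1: Convert mu to Joules: 0.0944*1.602e-19 = 1.512e-20 J
Step 2: kB*T = 1.381e-23*1810.2 = 2.5e-20 J
Step 3: mu/(kB*T) = 0.6049
Step 4: z = exp(0.6049) = 1.831

1.831


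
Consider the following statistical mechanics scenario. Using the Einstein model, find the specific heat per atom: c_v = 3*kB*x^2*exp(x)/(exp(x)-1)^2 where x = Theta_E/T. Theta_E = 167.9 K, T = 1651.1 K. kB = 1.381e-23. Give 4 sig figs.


Step 1: x = Theta_E/T = 167.9/1651.1 = 0.1017
Step 2: x^2 = 0.01034
Step 3: exp(x) = 1.107
Step 4: c_v = 3*1.381e-23*0.01034*1.107/(1.107-1)^2 = 4.139e-23

4.139e-23


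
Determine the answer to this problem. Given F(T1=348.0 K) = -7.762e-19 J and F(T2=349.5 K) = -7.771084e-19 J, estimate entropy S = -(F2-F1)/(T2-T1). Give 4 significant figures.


Step 1: dF = F2 - F1 = -7.771084e-19 - (-7.762e-19) = -9.084e-22 J
Step 2: dT = T2 - T1 = 349.5 - 348.0 = 1.5 K
Step 3: S = -dF/dT = -(-9.084e-22)/1.5 = 6.056e-22 J/K

6.056e-22


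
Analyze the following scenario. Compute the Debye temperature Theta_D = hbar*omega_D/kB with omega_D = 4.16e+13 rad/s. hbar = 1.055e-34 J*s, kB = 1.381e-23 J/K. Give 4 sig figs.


Step 1: hbar*omega_D = 1.055e-34 * 4.16e+13 = 4.389e-21 J
Step 2: Theta_D = 4.389e-21 / 1.381e-23
Step 3: Theta_D = 317.8 K

317.8


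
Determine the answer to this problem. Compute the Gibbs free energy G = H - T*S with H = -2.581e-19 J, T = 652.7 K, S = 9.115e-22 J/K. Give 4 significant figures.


Step 1: T*S = 652.7 * 9.115e-22 = 5.949e-19 J
Step 2: G = H - T*S = -2.581e-19 - 5.949e-19
Step 3: G = -8.53e-19 J

-8.53e-19


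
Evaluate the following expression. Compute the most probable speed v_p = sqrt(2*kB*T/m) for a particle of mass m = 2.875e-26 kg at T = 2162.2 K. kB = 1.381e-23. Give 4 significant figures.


Step 1: Numerator = 2*kB*T = 2*1.381e-23*2162.2 = 5.972e-20
Step 2: Ratio = 5.972e-20 / 2.875e-26 = 2.077e+06
Step 3: v_p = sqrt(2.077e+06) = 1441 m/s

1441


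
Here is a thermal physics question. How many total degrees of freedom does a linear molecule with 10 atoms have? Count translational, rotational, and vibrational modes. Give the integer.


Step 1: Translational DOF = 3
Step 2: Rotational DOF (linear) = 2
Step 3: Vibrational DOF = 3*10 - 5 = 25
Step 4: Total = 3 + 2 + 25 = 30

30


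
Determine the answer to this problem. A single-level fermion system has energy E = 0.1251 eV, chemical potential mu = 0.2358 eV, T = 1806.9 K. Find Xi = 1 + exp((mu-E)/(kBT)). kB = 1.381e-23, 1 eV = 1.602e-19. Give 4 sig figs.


Step 1: (mu - E) = 0.2358 - 0.1251 = 0.1107 eV
Step 2: x = (mu-E)*eV/(kB*T) = 0.1107*1.602e-19/(1.381e-23*1806.9) = 0.7107
Step 3: exp(x) = 2.035
Step 4: Xi = 1 + 2.035 = 3.035

3.035


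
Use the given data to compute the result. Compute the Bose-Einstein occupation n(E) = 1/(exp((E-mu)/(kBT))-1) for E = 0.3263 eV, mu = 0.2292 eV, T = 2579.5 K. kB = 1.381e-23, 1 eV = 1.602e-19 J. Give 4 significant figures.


Step 1: (E - mu) = 0.0971 eV
Step 2: x = (E-mu)*eV/(kB*T) = 0.0971*1.602e-19/(1.381e-23*2579.5) = 0.4367
Step 3: exp(x) = 1.548
Step 4: n = 1/(exp(x)-1) = 1.826

1.826
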